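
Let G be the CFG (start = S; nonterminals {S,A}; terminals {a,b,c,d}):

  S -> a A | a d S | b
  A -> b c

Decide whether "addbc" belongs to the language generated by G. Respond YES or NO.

Convert to CNF:
  S -> T2 A | T2 X4 | b
  A -> T0 T1
  T0 -> b
  T1 -> c
  T2 -> a
  T3 -> d
  X4 -> T3 S

CYK table (by increasing span):
  cell(0,0) a: {T2}  orig:{}
  cell(1,1) d: {T3}  orig:{}
  cell(2,2) d: {T3}  orig:{}
  cell(3,3) b: {S,T0}  orig:{S}
  cell(4,4) c: {T1}  orig:{}
  cell(0,1) ad: ∅
  cell(1,2) dd: ∅
  cell(2,3) db: {X4}  orig:{}
  cell(3,4) bc: {A}
  cell(0,2) add: ∅
  cell(1,3) ddb: ∅
  cell(2,4) dbc: ∅
  cell(0,3) addb: ∅
  cell(1,4) ddbc: ∅
  cell(0,4) addbc: ∅

S ∉ T[0,4] ⇒ NO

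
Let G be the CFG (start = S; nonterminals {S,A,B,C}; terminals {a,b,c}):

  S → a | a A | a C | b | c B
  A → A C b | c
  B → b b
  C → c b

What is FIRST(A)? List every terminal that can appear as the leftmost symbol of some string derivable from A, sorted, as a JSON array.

FIRST sets, iterate to fixpoint:
iter 1:
  A via A→c: +{c}
  B via B→b b: +{b}
  C via C→c b: +{c}
  S via S→a: +{a}
  S via S→b: +{b}
  S via S→c B: +{c}
  S: {a,b,c}  A: {c}  B: {b}  C: {c}
iter 2: — fixpoint
  S: {a,b,c}  A: {c}  B: {b}  C: {c}

FIRST(A) = ["c"]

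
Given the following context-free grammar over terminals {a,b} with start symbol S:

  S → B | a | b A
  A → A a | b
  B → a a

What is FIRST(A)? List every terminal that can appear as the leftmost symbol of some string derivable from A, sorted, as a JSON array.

FIRST sets, iterate to fixpoint:
pass 1:
  A via A→b: +{b}
  B via B→a a: +{a}
  S via S→B: +{a}
  S via S→b A: +{b}
  S: {a,b}  A: {b}  B: {a}
pass 2: (stable)
  S: {a,b}  A: {b}  B: {a}

FIRST(A) = ["b"]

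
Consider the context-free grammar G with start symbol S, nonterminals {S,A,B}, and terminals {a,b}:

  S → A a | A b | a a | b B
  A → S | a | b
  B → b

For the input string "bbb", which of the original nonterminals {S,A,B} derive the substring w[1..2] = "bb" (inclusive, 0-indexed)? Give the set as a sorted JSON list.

CNF form of G:
  S -> A T0 | A T1 | T0 T0 | T1 B
  A -> A T0 | A T1 | T0 T0 | T1 B | a | b
  B -> b
  T0 -> a
  T1 -> b

Fill CYK table bottom-up, restricted to cells inside w[1..2]:
  cell(1,1) b: {A,B,T1}  orig:{A,B}
  cell(2,2) b: {A,B,T1}  orig:{A,B}
  cell(1,2) bb: {A,S}

Original NTs in T[1,2] deriving "bb": ["A", "S"]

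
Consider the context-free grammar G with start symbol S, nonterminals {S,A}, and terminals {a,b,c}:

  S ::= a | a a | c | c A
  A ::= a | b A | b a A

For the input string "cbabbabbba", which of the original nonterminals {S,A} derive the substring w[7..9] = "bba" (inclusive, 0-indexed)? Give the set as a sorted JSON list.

CNF form of G:
  S -> T1 T1 | T2 A | a | c
  A -> T0 A | T0 X3 | a
  T0 -> b
  T1 -> a
  T2 -> c
  X3 -> T1 A

CYK table (by increasing span) (cells [i..j] with 7 ≤ i ≤ j ≤ 9 only):
  T[7,7] 'b' = {T0}  orig:{}
  T[8,8] 'b' = {T0}  orig:{}
  T[9,9] 'a' = {A,S,T1}  orig:{A,S}
  T[7,8] 'bb' = ∅
  T[8,9] 'ba' = {A}
  T[7,9] 'bba' = {A}

Original NTs in T[7,9] deriving "bba": ["A"]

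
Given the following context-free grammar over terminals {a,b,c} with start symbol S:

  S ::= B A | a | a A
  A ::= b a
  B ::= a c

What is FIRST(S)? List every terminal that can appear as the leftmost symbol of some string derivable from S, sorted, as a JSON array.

Compute FIRST by fixpoint:
round 1:
  A via A→b a: +{b}
  B via B→a c: +{a}
  S via S→B A: +{a}
  FIRST(S)={a}  FIRST(A)={b}  FIRST(B)={a}
round 2: done
  FIRST(S)={a}  FIRST(A)={b}  FIRST(B)={a}

FIRST(S) = ["a"]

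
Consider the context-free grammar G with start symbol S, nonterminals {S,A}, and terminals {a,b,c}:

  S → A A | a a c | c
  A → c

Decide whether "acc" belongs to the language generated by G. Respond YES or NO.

CNF form of G:
  S -> A A | T0 X2 | c
  A -> c
  T0 -> a
  T1 -> c
  X2 -> T0 T1

CYK fill:
  T[0,0] 'a' = {T0}  orig:{}
  T[1,1] 'c' = {A,S,T1}  orig:{A,S}
  T[2,2] 'c' = {A,S,T1}  orig:{A,S}
  T[0,1] 'ac' = {X2}  orig:{}
  T[1,2] 'cc' = {S}
  T[0,2] 'acc' = ∅

S ∉ T[0,2] ⇒ NO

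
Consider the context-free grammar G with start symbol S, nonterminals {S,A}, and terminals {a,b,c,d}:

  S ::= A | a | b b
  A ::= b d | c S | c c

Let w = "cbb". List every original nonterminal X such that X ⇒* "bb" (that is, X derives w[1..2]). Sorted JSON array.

Convert to CNF:
  S -> T0 T0 | T0 T1 | T2 S | T2 T2 | a
  A -> T0 T1 | T2 S | T2 T2
  T0 -> b
  T1 -> d
  T2 -> c

CYK table (by increasing span) — only the sub-triangle for w[1..2]:
  T[1,1] 'b' = {T0}  orig:{}
  T[2,2] 'b' = {T0}  orig:{}
  T[1,2] 'bb' = {S}

Original NTs in T[1,2] deriving "bb": ["S"]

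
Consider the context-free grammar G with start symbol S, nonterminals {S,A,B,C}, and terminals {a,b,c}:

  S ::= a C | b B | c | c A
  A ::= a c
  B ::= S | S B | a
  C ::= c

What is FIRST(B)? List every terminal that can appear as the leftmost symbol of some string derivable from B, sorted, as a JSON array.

Compute FIRST by fixpoint:
[1]
  A via A→a c: +{a}
  B via B→a: +{a}
  C via C→c: +{c}
  S via S→a C: +{a}
  S via S→b B: +{b}
  S via S→c: +{c}
  FIRST(S)={a,b,c}  FIRST(A)={a}  FIRST(B)={a}  FIRST(C)={c}
[2]
  B via B→S: +{b,c}
  FIRST(S)={a,b,c}  FIRST(A)={a}  FIRST(B)={a,b,c}  FIRST(C)={c}
[3] done
  FIRST(S)={a,b,c}  FIRST(A)={a}  FIRST(B)={a,b,c}  FIRST(C)={c}

FIRST(B) = ["a", "b", "c"]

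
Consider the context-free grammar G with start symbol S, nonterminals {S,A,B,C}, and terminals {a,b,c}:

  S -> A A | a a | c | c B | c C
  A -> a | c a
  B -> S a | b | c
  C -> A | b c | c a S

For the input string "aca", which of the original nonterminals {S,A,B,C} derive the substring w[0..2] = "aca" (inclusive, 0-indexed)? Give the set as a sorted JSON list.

Convert to CNF:
  S -> A A | T0 B | T0 C | T1 T1 | c
  A -> T0 T1 | a
  B -> S T1 | b | c
  C -> T0 T1 | T0 X3 | T2 T0 | a
  T0 -> c
  T1 -> a
  T2 -> b
  X3 -> T1 S

CYK table (by increasing span), restricted to cells inside w[0..2]:
  cell(0,0) a: {A,C,T1}  orig:{A,C}
  cell(1,1) c: {B,S,T0}  orig:{B,S}
  cell(2,2) a: {A,C,T1}  orig:{A,C}
  cell(0,1) ac: {X3}  orig:{}
  cell(1,2) ca: {A,B,C,S}
  cell(0,2) aca: {S,X3}  orig:{S}

Original NTs in T[0,2] deriving "aca": ["S"]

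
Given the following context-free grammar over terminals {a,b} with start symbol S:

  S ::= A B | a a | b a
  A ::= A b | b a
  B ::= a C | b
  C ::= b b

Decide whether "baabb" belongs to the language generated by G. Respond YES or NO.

Convert to CNF:
  S -> A B | T0 T1 | T1 T1
  A -> A T0 | T0 T1
  B -> T1 C | b
  C -> T0 T0
  T0 -> b
  T1 -> a

CYK fill:
  cell(0,0) b: {B,T0}  orig:{B}
  cell(1,1) a: {T1}  orig:{}
  cell(2,2) a: {T1}  orig:{}
  cell(3,3) b: {B,T0}  orig:{B}
  cell(4,4) b: {B,T0}  orig:{B}
  cell(0,1) ba: {A,S}
  cell(1,2) aa: {S}
  cell(2,3) ab: ∅
  cell(3,4) bb: {C}
  cell(0,2) baa: ∅
  cell(1,3) aab: ∅
  cell(2,4) abb: {B}
  cell(0,3) baab: ∅
  cell(1,4) aabb: ∅
  cell(0,4) baabb: {S}

S ∈ T[0,4] ⇒ YES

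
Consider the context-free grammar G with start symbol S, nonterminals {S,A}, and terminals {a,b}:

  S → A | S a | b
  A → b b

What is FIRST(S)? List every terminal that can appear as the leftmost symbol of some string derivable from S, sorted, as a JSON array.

FIRST sets, iterate to fixpoint:
round 1:
  A via A→b b: +{b}
  S via S→A: +{b}
  FIRST(S)={b}  FIRST(A)={b}
round 2: done
  FIRST(S)={b}  FIRST(A)={b}

FIRST(S) = ["b"]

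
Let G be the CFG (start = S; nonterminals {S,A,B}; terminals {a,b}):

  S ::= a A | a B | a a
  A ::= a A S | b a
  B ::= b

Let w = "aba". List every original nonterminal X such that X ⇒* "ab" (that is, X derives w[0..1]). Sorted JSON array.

Convert to CNF:
  S -> T0 A | T0 B | T0 T0
  A -> T0 X2 | T1 T0
  B -> b
  T0 -> a
  T1 -> b
  X2 -> A S

CYK table (by increasing span) (cells [i..j] with 0 ≤ i ≤ j ≤ 1 only):
  [0..0]={T0}  "a"  orig:{}
  [1..1]={B,T1}  "b"  orig:{B}
  [0..1]={S}  "ab"

Original NTs in T[0,1] deriving "ab": ["S"]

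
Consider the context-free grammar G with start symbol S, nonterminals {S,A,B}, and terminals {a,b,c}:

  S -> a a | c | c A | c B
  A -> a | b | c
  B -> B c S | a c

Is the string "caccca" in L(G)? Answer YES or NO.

Convert to CNF:
  S -> T0 A | T0 B | T1 T1 | c
  A -> a | b | c
  B -> B X2 | T1 T0
  T0 -> c
  T1 -> a
  X2 -> T0 S

Fill CYK table bottom-up:
  cell(0,0) c: {A,S,T0}  orig:{A,S}
  cell(1,1) a: {A,T1}  orig:{A}
  cell(2,2) c: {A,S,T0}  orig:{A,S}
  cell(3,3) c: {A,S,T0}  orig:{A,S}
  cell(4,4) c: {A,S,T0}  orig:{A,S}
  cell(5,5) a: {A,T1}  orig:{A}
  cell(0,1) ca: {S}
  cell(1,2) ac: {B}
  cell(2,3) cc: {S,X2}  orig:{S}
  cell(3,4) cc: {S,X2}  orig:{S}
  cell(4,5) ca: {S}
  cell(0,2) cac: {S}
  cell(1,3) acc: ∅
  cell(2,4) ccc: {X2}  orig:{}
  cell(3,5) cca: {X2}  orig:{}
  cell(0,3) cacc: ∅
  cell(1,4) accc: {B}
  cell(2,5) ccca: ∅
  cell(0,4) caccc: {S}
  cell(1,5) accca: {B}
  cell(0,5) caccca: {S}

S ∈ T[0,5] ⇒ YES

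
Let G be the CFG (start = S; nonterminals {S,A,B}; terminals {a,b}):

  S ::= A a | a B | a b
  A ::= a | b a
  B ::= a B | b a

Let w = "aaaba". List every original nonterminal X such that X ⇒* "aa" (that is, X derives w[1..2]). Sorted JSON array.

Convert to CNF:
  S -> A T1 | T1 B | T1 T0
  A -> T0 T1 | a
  B -> T0 T1 | T1 B
  T0 -> b
  T1 -> a

CYK fill, restricted to cells inside w[1..2]:
  T[1,1] 'a' = {A,T1}  orig:{A}
  T[2,2] 'a' = {A,T1}  orig:{A}
  T[1,2] 'aa' = {S}

Original NTs in T[1,2] deriving "aa": ["S"]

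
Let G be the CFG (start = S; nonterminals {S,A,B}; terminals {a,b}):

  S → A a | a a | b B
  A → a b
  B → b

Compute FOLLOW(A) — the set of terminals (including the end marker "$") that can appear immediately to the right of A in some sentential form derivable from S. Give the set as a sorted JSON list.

Compute FIRST by fixpoint:
round 1:
  A via A→a b: +{a}
  B via B→b: +{b}
  S via S→A a: +{a}
  S via S→b B: +{b}
  S: {a,b}  A: {a}  B: {b}
round 2: done
  S: {a,b}  A: {a}  B: {b}

Compute FOLLOW by fixpoint:
seed FOLLOW(S) with $
round 1:
  S→A a: FOLLOW(A) ⊇ FIRST(a) = {a}; new: +{a}
  S→b B: FOLLOW(B) ⊇ FOLLOW(S) ⊇ {$}; new: +{$}
  FOLLOW[S]={$}  FOLLOW[A]={a}  FOLLOW[B]={$}
round 2: done
  FOLLOW[S]={$}  FOLLOW[A]={a}  FOLLOW[B]={$}

FOLLOW(A) = ["a"]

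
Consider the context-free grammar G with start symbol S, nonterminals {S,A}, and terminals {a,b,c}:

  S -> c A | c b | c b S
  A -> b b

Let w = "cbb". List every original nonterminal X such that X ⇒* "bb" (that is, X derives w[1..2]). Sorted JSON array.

Convert to CNF:
  S -> T1 A | T1 T0 | T1 X2
  A -> T0 T0
  T0 -> b
  T1 -> c
  X2 -> T0 S

CYK fill — only the sub-triangle for w[1..2]:
  cell(1,1) b: {T0}  orig:{}
  cell(2,2) b: {T0}  orig:{}
  cell(1,2) bb: {A}

Original NTs in T[1,2] deriving "bb": ["A"]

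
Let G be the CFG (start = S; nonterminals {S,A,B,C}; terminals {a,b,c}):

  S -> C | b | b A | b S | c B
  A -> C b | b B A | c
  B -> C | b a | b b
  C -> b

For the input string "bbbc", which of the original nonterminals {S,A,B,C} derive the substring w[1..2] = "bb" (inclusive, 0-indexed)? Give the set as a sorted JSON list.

Convert to CNF:
  S -> T0 A | T0 S | T2 B | b
  A -> C T0 | T0 X3 | c
  B -> T0 T0 | T0 T1 | b
  C -> b
  T0 -> b
  T1 -> a
  T2 -> c
  X3 -> B A

Fill CYK table bottom-up, restricted to cells inside w[1..2]:
  [1..1]={B,C,S,T0}  "b"  orig:{B,C,S}
  [2..2]={B,C,S,T0}  "b"  orig:{B,C,S}
  [1..2]={A,B,S}  "bb"

Original NTs in T[1,2] deriving "bb": ["A", "B", "S"]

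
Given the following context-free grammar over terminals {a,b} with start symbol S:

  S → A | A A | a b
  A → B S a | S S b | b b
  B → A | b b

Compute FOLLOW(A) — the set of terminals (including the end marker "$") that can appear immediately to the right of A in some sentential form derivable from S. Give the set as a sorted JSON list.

FIRST sets, iterate to fixpoint:
round 1:
  A via A→b b: +{b}
  B via B→A: +{b}
  S via S→A: +{b}
  S via S→a b: +{a}
  S: {a,b}  A: {b}  B: {b}
round 2:
  A via A→S S b: +{a}
  B via B→A: +{a}
  S: {a,b}  A: {a,b}  B: {a,b}
round 3: done
  S: {a,b}  A: {a,b}  B: {a,b}

FOLLOW iteration:
initialize: $ ∈ FOLLOW(S)
round 1:
  A→B S a: FOLLOW(B) ⊇ FIRST(S) = {a,b}; new: +{a,b}
  A→B S a: FOLLOW(S) ⊇ FIRST(a) = {a}; new: +{a}
  A→S S b: FOLLOW(S) ⊇ FIRST(S) = {a,b}; new: +{b}
  B→A: FOLLOW(A) ⊇ FOLLOW(B) ⊇ {a,b}; new: +{a,b}
  S→A: FOLLOW(A) ⊇ FOLLOW(S) ⊇ {$,a,b}; new: +{$}
  FOLLOW[S]={$,a,b}  FOLLOW[A]={$,a,b}  FOLLOW[B]={a,b}
round 2: done
  FOLLOW[S]={$,a,b}  FOLLOW[A]={$,a,b}  FOLLOW[B]={a,b}

FOLLOW(A) = ["$", "a", "b"]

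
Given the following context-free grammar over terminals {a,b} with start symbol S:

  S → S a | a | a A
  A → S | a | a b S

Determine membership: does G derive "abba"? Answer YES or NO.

CNF form of G:
  S -> S T0 | T0 A | a
  A -> S T0 | T0 A | T0 X2 | a
  T0 -> a
  T1 -> b
  X2 -> T1 S

CYK fill:
  [0..0]={A,S,T0}  "a"  orig:{A,S}
  [1..1]={T1}  "b"  orig:{}
  [2..2]={T1}  "b"  orig:{}
  [3..3]={A,S,T0}  "a"  orig:{A,S}
  [0..1]=∅  "ab"
  [1..2]=∅  "bb"
  [2..3]={X2}  "ba"  orig:{}
  [0..2]=∅  "abb"
  [1..3]=∅  "bba"
  [0..3]=∅  "abba"

S ∉ T[0,3] ⇒ NO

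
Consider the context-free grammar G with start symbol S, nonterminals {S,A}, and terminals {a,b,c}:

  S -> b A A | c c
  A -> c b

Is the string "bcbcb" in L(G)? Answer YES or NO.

Convert to CNF:
  S -> T0 T0 | T1 X2
  A -> T0 T1
  T0 -> c
  T1 -> b
  X2 -> A A

Fill CYK table bottom-up:
  [0..0]={T1}  "b"  orig:{}
  [1..1]={T0}  "c"  orig:{}
  [2..2]={T1}  "b"  orig:{}
  [3..3]={T0}  "c"  orig:{}
  [4..4]={T1}  "b"  orig:{}
  [0..1]=∅  "bc"
  [1..2]={A}  "cb"
  [2..3]=∅  "bc"
  [3..4]={A}  "cb"
  [0..2]=∅  "bcb"
  [1..3]=∅  "cbc"
  [2..4]=∅  "bcb"
  [0..3]=∅  "bcbc"
  [1..4]={X2}  "cbcb"  orig:{}
  [0..4]={S}  "bcbcb"

S ∈ T[0,4] ⇒ YES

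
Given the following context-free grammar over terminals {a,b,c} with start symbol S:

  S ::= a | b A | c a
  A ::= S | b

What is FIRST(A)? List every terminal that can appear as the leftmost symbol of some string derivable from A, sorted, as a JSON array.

FIRST iteration:
iter 1:
  A via A→b: +{b}
  S via S→a: +{a}
  S via S→b A: +{b}
  S via S→c a: +{c}
  S: {a,b,c}  A: {b}
iter 2:
  A via A→S: +{a,c}
  S: {a,b,c}  A: {a,b,c}
iter 3: (stable)
  S: {a,b,c}  A: {a,b,c}

FIRST(A) = ["a", "b", "c"]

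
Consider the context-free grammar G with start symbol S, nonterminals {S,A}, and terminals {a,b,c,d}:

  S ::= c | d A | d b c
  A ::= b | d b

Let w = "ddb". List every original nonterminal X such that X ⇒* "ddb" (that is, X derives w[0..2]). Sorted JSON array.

CNF form of G:
  S -> T0 A | T0 X3 | c
  A -> T0 T1 | b
  T0 -> d
  T1 -> b
  T2 -> c
  X3 -> T1 T2

CYK table (by increasing span) (cells [i..j] with 0 ≤ i ≤ j ≤ 2 only):
  T[0,0] 'd' = {T0}  orig:{}
  T[1,1] 'd' = {T0}  orig:{}
  T[2,2] 'b' = {A,T1}  orig:{A}
  T[0,1] 'dd' = ∅
  T[1,2] 'db' = {A,S}
  T[0,2] 'ddb' = {S}

Original NTs in T[0,2] deriving "ddb": ["S"]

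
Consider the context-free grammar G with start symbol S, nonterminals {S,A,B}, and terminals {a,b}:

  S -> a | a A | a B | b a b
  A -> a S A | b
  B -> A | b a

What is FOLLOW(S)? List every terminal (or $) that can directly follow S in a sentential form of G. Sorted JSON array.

FIRST sets, iterate to fixpoint:
round 1:
  A via A→a S A: +{a}
  A via A→b: +{b}
  B via B→A: +{a,b}
  S via S→a: +{a}
  S via S→b a b: +{b}
  FIRST(S)={a,b}  FIRST(A)={a,b}  FIRST(B)={a,b}
round 2: done
  FIRST(S)={a,b}  FIRST(A)={a,b}  FIRST(B)={a,b}

Compute FOLLOW by fixpoint:
seed FOLLOW(S) with $
pass 1:
  A→a S A: FOLLOW(S) ⊇ FIRST(A) = {a,b}; new: +{a,b}
  S→a A: FOLLOW(A) ⊇ FOLLOW(S) ⊇ {$,a,b}; new: +{$,a,b}
  S→a B: FOLLOW(B) ⊇ FOLLOW(S) ⊇ {$,a,b}; new: +{$,a,b}
  S: {$,a,b}  A: {$,a,b}  B: {$,a,b}
pass 2: — fixpoint
  S: {$,a,b}  A: {$,a,b}  B: {$,a,b}

FOLLOW(S) = ["$", "a", "b"]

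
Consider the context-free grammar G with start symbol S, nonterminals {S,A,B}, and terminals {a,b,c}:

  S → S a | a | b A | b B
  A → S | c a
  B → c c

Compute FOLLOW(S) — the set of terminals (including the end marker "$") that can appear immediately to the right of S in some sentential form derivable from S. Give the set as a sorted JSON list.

FIRST sets, iterate to fixpoint:
[1]
  A via A→c a: +{c}
  B via B→c c: +{c}
  S via S→a: +{a}
  S via S→b A: +{b}
  FIRST(S)={a,b}  FIRST(A)={c}  FIRST(B)={c}
[2]
  A via A→S: +{a,b}
  FIRST(S)={a,b}  FIRST(A)={a,b,c}  FIRST(B)={c}
[3] done
  FIRST(S)={a,b}  FIRST(A)={a,b,c}  FIRST(B)={c}

FOLLOW sets:
seed FOLLOW(S) with $
[1]
  S→S a: FOLLOW(S) ⊇ FIRST(a) = {a}; new: +{a}
  S→b A: FOLLOW(A) ⊇ FOLLOW(S) ⊇ {$,a}; new: +{$,a}
  S→b B: FOLLOW(B) ⊇ FOLLOW(S) ⊇ {$,a}; new: +{$,a}
  S: {$,a}  A: {$,a}  B: {$,a}
[2] (stable)
  S: {$,a}  A: {$,a}  B: {$,a}

FOLLOW(S) = ["$", "a"]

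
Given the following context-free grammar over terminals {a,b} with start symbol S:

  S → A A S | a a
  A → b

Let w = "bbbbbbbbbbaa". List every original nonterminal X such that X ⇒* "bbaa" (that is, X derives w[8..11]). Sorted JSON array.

CNF form of G:
  S -> A X1 | T0 T0
  A -> b
  T0 -> a
  X1 -> A S

CYK fill (cells [i..j] with 8 ≤ i ≤ j ≤ 11 only):
  T[8,8] 'b' = {A}
  T[9,9] 'b' = {A}
  T[10,10] 'a' = {T0}  orig:{}
  T[11,11] 'a' = {T0}  orig:{}
  T[8,9] 'bb' = ∅
  T[9,10] 'ba' = ∅
  T[10,11] 'aa' = {S}
  T[8,10] 'bba' = ∅
  T[9,11] 'baa' = {X1}  orig:{}
  T[8,11] 'bbaa' = {S}

Original NTs in T[8,11] deriving "bbaa": ["S"]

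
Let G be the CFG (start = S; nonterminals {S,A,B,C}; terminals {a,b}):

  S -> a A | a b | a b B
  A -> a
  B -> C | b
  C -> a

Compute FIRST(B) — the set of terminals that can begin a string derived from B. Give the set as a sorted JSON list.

Compute FIRST by fixpoint:
[1]
  A via A→a: +{a}
  B via B→b: +{b}
  C via C→a: +{a}
  S via S→a A: +{a}
  FIRST(S)={a}  FIRST(A)={a}  FIRST(B)={b}  FIRST(C)={a}
[2]
  B via B→C: +{a}
  FIRST(S)={a}  FIRST(A)={a}  FIRST(B)={a,b}  FIRST(C)={a}
[3] done
  FIRST(S)={a}  FIRST(A)={a}  FIRST(B)={a,b}  FIRST(C)={a}

FIRST(B) = ["a", "b"]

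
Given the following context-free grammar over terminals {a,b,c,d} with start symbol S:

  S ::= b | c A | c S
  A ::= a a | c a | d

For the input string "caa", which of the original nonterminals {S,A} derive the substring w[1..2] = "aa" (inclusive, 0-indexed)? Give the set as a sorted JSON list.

CNF form of G:
  S -> T1 A | T1 S | b
  A -> T0 T0 | T1 T0 | d
  T0 -> a
  T1 -> c

CYK fill (cells [i..j] with 1 ≤ i ≤ j ≤ 2 only):
  [1..1]={T0}  "a"  orig:{}
  [2..2]={T0}  "a"  orig:{}
  [1..2]={A}  "aa"

Original NTs in T[1,2] deriving "aa": ["A"]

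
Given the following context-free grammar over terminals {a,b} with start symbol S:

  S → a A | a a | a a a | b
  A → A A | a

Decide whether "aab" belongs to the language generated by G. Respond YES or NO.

CNF form of G:
  S -> T0 A | T0 T0 | T0 X1 | b
  A -> A A | a
  T0 -> a
  X1 -> T0 T0

Fill CYK table bottom-up:
  T[0,0] 'a' = {A,T0}  orig:{A}
  T[1,1] 'a' = {A,T0}  orig:{A}
  T[2,2] 'b' = {S}
  T[0,1] 'aa' = {A,S,X1}  orig:{A,S}
  T[1,2] 'ab' = ∅
  T[0,2] 'aab' = ∅

S ∉ T[0,2] ⇒ NO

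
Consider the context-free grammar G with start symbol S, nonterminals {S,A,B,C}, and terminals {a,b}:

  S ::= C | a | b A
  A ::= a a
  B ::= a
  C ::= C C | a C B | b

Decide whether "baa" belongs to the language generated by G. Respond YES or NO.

Convert to CNF:
  S -> C C | T0 X3 | T1 A | a | b
  A -> T0 T0
  B -> a
  C -> C C | T0 X2 | b
  T0 -> a
  T1 -> b
  X2 -> C B
  X3 -> C B

Fill CYK table bottom-up:
  cell(0,0) b: {C,S,T1}  orig:{C,S}
  cell(1,1) a: {B,S,T0}  orig:{B,S}
  cell(2,2) a: {B,S,T0}  orig:{B,S}
  cell(0,1) ba: {X2,X3}  orig:{}
  cell(1,2) aa: {A}
  cell(0,2) baa: {S}

S ∈ T[0,2] ⇒ YES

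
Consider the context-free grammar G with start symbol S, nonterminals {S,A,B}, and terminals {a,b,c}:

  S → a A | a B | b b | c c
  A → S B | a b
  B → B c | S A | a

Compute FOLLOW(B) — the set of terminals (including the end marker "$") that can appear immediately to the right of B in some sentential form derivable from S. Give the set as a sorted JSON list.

FIRST iteration:
round 1:
  A via A→a b: +{a}
  B via B→a: +{a}
  S via S→a A: +{a}
  S via S→b b: +{b}
  S via S→c c: +{c}
  FIRST(S)={a,b,c}  FIRST(A)={a}  FIRST(B)={a}
round 2:
  A via A→S B: +{b,c}
  B via B→S A: +{b,c}
  FIRST(S)={a,b,c}  FIRST(A)={a,b,c}  FIRST(B)={a,b,c}
round 3: (no change)
  FIRST(S)={a,b,c}  FIRST(A)={a,b,c}  FIRST(B)={a,b,c}

FOLLOW iteration:
initialize: $ ∈ FOLLOW(S)
[1]
  A→S B: FOLLOW(S) ⊇ FIRST(B) = {a,b,c}; new: +{a,b,c}
  B→B c: FOLLOW(B) ⊇ FIRST(c) = {c}; new: +{c}
  B→S A: FOLLOW(A) ⊇ FOLLOW(B) ⊇ {c}; new: +{c}
  S→a A: FOLLOW(A) ⊇ FOLLOW(S) ⊇ {$,a,b,c}; new: +{$,a,b}
  S→a B: FOLLOW(B) ⊇ FOLLOW(S) ⊇ {$,a,b,c}; new: +{$,a,b}
  FOLLOW[S]={$,a,b,c}  FOLLOW[A]={$,a,b,c}  FOLLOW[B]={$,a,b,c}
[2] (stable)
  FOLLOW[S]={$,a,b,c}  FOLLOW[A]={$,a,b,c}  FOLLOW[B]={$,a,b,c}

FOLLOW(B) = ["$", "a", "b", "c"]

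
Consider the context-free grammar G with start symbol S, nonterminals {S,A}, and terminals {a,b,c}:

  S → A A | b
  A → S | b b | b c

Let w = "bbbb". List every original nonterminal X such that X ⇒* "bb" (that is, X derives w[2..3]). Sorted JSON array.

Convert to CNF:
  S -> A A | b
  A -> A A | T0 T0 | T0 T1 | b
  T0 -> b
  T1 -> c

CYK fill, restricted to cells inside w[2..3]:
  [2..2]={A,S,T0}  "b"  orig:{A,S}
  [3..3]={A,S,T0}  "b"  orig:{A,S}
  [2..3]={A,S}  "bb"

Original NTs in T[2,3] deriving "bb": ["A", "S"]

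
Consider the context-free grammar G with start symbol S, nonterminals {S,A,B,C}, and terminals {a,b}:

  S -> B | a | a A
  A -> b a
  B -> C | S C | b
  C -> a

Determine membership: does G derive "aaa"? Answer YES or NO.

CNF form of G:
  S -> S C | T1 A | a | b
  A -> T0 T1
  B -> S C | a | b
  C -> a
  T0 -> b
  T1 -> a

CYK fill:
  [0..0]={B,C,S,T1}  "a"  orig:{B,C,S}
  [1..1]={B,C,S,T1}  "a"  orig:{B,C,S}
  [2..2]={B,C,S,T1}  "a"  orig:{B,C,S}
  [0..1]={B,S}  "aa"
  [1..2]={B,S}  "aa"
  [0..2]={B,S}  "aaa"

S ∈ T[0,2] ⇒ YES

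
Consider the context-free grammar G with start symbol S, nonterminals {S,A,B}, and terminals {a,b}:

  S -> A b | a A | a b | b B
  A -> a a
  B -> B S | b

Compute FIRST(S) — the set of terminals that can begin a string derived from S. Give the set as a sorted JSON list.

FIRST iteration:
pass 1:
  A via A→a a: +{a}
  B via B→b: +{b}
  S via S→A b: +{a}
  S via S→b B: +{b}
  S: {a,b}  A: {a}  B: {b}
pass 2: done
  S: {a,b}  A: {a}  B: {b}

FIRST(S) = ["a", "b"]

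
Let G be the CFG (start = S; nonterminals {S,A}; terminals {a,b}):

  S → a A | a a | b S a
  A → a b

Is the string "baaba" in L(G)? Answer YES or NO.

Convert to CNF:
  S -> T0 A | T0 T0 | T1 X2
  A -> T0 T1
  T0 -> a
  T1 -> b
  X2 -> S T0

CYK fill:
  T[0,0] 'b' = {T1}  orig:{}
  T[1,1] 'a' = {T0}  orig:{}
  T[2,2] 'a' = {T0}  orig:{}
  T[3,3] 'b' = {T1}  orig:{}
  T[4,4] 'a' = {T0}  orig:{}
  T[0,1] 'ba' = ∅
  T[1,2] 'aa' = {S}
  T[2,3] 'ab' = {A}
  T[3,4] 'ba' = ∅
  T[0,2] 'baa' = ∅
  T[1,3] 'aab' = {S}
  T[2,4] 'aba' = ∅
  T[0,3] 'baab' = ∅
  T[1,4] 'aaba' = {X2}  orig:{}
  T[0,4] 'baaba' = {S}

S ∈ T[0,4] ⇒ YES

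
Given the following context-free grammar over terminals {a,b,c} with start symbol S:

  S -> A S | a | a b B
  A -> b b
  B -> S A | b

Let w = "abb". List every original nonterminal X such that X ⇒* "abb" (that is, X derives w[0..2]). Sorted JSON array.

Convert to CNF:
  S -> A S | T1 X2 | a
  A -> T0 T0
  B -> S A | b
  T0 -> b
  T1 -> a
  X2 -> T0 B

CYK table (by increasing span), restricted to cells inside w[0..2]:
  cell(0,0) a: {S,T1}  orig:{S}
  cell(1,1) b: {B,T0}  orig:{B}
  cell(2,2) b: {B,T0}  orig:{B}
  cell(0,1) ab: ∅
  cell(1,2) bb: {A,X2}  orig:{A}
  cell(0,2) abb: {B,S}

Original NTs in T[0,2] deriving "abb": ["B", "S"]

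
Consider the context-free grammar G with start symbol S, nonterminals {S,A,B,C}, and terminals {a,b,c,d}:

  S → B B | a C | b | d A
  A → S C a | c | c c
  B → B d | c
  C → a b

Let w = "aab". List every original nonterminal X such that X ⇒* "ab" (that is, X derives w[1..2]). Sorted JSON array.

CNF form of G:
  S -> B B | T0 C | T2 A | b
  A -> S X4 | T1 T1 | c
  B -> B T2 | c
  C -> T0 T3
  T0 -> a
  T1 -> c
  T2 -> d
  T3 -> b
  X4 -> C T0

Fill CYK table bottom-up, restricted to cells inside w[1..2]:
  cell(1,1) a: {T0}  orig:{}
  cell(2,2) b: {S,T3}  orig:{S}
  cell(1,2) ab: {C}

Original NTs in T[1,2] deriving "ab": ["C"]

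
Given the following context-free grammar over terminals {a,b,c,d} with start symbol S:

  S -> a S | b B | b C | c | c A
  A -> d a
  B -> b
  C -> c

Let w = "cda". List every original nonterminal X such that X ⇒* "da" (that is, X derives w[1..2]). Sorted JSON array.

CNF form of G:
  S -> T1 S | T2 B | T2 C | T3 A | c
  A -> T0 T1
  B -> b
  C -> c
  T0 -> d
  T1 -> a
  T2 -> b
  T3 -> c

Fill CYK table bottom-up — only the sub-triangle for w[1..2]:
  [1..1]={T0}  "d"  orig:{}
  [2..2]={T1}  "a"  orig:{}
  [1..2]={A}  "da"

Original NTs in T[1,2] deriving "da": ["A"]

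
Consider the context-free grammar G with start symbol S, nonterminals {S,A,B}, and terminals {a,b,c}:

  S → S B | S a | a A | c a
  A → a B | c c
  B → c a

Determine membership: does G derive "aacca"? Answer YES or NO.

CNF form of G:
  S -> S B | S T0 | T0 A | T1 T0
  A -> T0 B | T1 T1
  B -> T1 T0
  T0 -> a
  T1 -> c

CYK table (by increasing span):
  [0..0]={T0}  "a"  orig:{}
  [1..1]={T0}  "a"  orig:{}
  [2..2]={T1}  "c"  orig:{}
  [3..3]={T1}  "c"  orig:{}
  [4..4]={T0}  "a"  orig:{}
  [0..1]=∅  "aa"
  [1..2]=∅  "ac"
  [2..3]={A}  "cc"
  [3..4]={B,S}  "ca"
  [0..2]=∅  "aac"
  [1..3]={S}  "acc"
  [2..4]=∅  "cca"
  [0..3]=∅  "aacc"
  [1..4]={S}  "acca"
  [0..4]=∅  "aacca"

S ∉ T[0,4] ⇒ NO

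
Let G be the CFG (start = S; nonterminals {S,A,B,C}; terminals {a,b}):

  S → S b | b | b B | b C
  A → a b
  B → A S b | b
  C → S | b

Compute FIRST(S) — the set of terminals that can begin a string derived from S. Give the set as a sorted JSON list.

FIRST iteration:
pass 1:
  A via A→a b: +{a}
  B via B→A S b: +{a}
  B via B→b: +{b}
  C via C→b: +{b}
  S via S→b: +{b}
  FIRST(S)={b}  FIRST(A)={a}  FIRST(B)={a,b}  FIRST(C)={b}
pass 2: — fixpoint
  FIRST(S)={b}  FIRST(A)={a}  FIRST(B)={a,b}  FIRST(C)={b}

FIRST(S) = ["b"]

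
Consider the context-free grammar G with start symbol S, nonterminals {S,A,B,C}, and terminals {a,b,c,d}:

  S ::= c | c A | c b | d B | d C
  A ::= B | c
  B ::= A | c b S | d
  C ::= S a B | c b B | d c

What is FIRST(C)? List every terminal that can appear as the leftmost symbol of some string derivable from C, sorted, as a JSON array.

FIRST sets, iterate to fixpoint:
iter 1:
  A via A→c: +{c}
  B via B→A: +{c}
  B via B→d: +{d}
  C via C→c b B: +{c}
  C via C→d c: +{d}
  S via S→c: +{c}
  S via S→d B: +{d}
  S: {c,d}  A: {c}  B: {c,d}  C: {c,d}
iter 2:
  A via A→B: +{d}
  S: {c,d}  A: {c,d}  B: {c,d}  C: {c,d}
iter 3: done
  S: {c,d}  A: {c,d}  B: {c,d}  C: {c,d}

FIRST(C) = ["c", "d"]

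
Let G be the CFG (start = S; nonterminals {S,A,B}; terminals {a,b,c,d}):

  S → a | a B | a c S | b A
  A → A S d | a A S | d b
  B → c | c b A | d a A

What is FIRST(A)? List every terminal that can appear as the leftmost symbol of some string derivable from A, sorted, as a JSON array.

FIRST sets, iterate to fixpoint:
iter 1:
  A via A→a A S: +{a}
  A via A→d b: +{d}
  B via B→c: +{c}
  B via B→d a A: +{d}
  S via S→a: +{a}
  S via S→b A: +{b}
  S: {a,b}  A: {a,d}  B: {c,d}
iter 2: — fixpoint
  S: {a,b}  A: {a,d}  B: {c,d}

FIRST(A) = ["a", "d"]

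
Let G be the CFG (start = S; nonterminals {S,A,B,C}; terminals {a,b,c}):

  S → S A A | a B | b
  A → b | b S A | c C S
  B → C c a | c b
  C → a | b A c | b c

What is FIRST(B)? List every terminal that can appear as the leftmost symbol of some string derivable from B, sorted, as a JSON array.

FIRST sets, iterate to fixpoint:
[1]
  A via A→b: +{b}
  A via A→c C S: +{c}
  B via B→c b: +{c}
  C via C→a: +{a}
  C via C→b A c: +{b}
  S via S→a B: +{a}
  S via S→b: +{b}
  FIRST[S]={a,b}  FIRST[A]={b,c}  FIRST[B]={c}  FIRST[C]={a,b}
[2]
  B via B→C c a: +{a,b}
  FIRST[S]={a,b}  FIRST[A]={b,c}  FIRST[B]={a,b,c}  FIRST[C]={a,b}
[3] — fixpoint
  FIRST[S]={a,b}  FIRST[A]={b,c}  FIRST[B]={a,b,c}  FIRST[C]={a,b}

FIRST(B) = ["a", "b", "c"]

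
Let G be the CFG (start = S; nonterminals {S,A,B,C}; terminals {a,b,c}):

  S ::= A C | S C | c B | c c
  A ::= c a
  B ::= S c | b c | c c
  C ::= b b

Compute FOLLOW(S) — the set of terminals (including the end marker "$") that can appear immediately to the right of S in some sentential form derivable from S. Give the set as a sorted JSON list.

FIRST iteration:
pass 1:
  A via A→c a: +{c}
  B via B→b c: +{b}
  B via B→c c: +{c}
  C via C→b b: +{b}
  S via S→A C: +{c}
  S: {c}  A: {c}  B: {b,c}  C: {b}
pass 2: done
  S: {c}  A: {c}  B: {b,c}  C: {b}

FOLLOW iteration:
FOLLOW(S) := {$}
[1]
  B→S c: FOLLOW(S) ⊇ FIRST(c) = {c}; new: +{c}
  S→A C: FOLLOW(A) ⊇ FIRST(C) = {b}; new: +{b}
  S→A C: FOLLOW(C) ⊇ FOLLOW(S) ⊇ {$,c}; new: +{$,c}
  S→S C: FOLLOW(S) ⊇ FIRST(C) = {b}; new: +{b}
  S→S C: FOLLOW(C) ⊇ FOLLOW(S) ⊇ {$,b,c}; new: +{b}
  S→c B: FOLLOW(B) ⊇ FOLLOW(S) ⊇ {$,b,c}; new: +{$,b,c}
  FOLLOW(S)={$,b,c}  FOLLOW(A)={b}  FOLLOW(B)={$,b,c}  FOLLOW(C)={$,b,c}
[2] — fixpoint
  FOLLOW(S)={$,b,c}  FOLLOW(A)={b}  FOLLOW(B)={$,b,c}  FOLLOW(C)={$,b,c}

FOLLOW(S) = ["$", "b", "c"]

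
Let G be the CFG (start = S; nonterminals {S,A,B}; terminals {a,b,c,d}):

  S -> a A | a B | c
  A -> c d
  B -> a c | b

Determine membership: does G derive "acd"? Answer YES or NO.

Convert to CNF:
  S -> T2 A | T2 B | c
  A -> T0 T1
  B -> T2 T0 | b
  T0 -> c
  T1 -> d
  T2 -> a

Fill CYK table bottom-up:
  T[0,0] 'a' = {T2}  orig:{}
  T[1,1] 'c' = {S,T0}  orig:{S}
  T[2,2] 'd' = {T1}  orig:{}
  T[0,1] 'ac' = {B}
  T[1,2] 'cd' = {A}
  T[0,2] 'acd' = {S}

S ∈ T[0,2] ⇒ YES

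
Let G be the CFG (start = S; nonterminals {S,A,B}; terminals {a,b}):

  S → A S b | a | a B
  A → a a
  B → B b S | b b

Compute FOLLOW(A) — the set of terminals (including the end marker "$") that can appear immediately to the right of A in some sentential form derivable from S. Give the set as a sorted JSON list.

FIRST sets, iterate to fixpoint:
[1]
  A via A→a a: +{a}
  B via B→b b: +{b}
  S via S→A S b: +{a}
  FIRST[S]={a}  FIRST[A]={a}  FIRST[B]={b}
[2] — fixpoint
  FIRST[S]={a}  FIRST[A]={a}  FIRST[B]={b}

FOLLOW sets:
initialize: $ ∈ FOLLOW(S)
pass 1:
  B→B b S: FOLLOW(B) ⊇ FIRST(b) = {b}; new: +{b}
  B→B b S: FOLLOW(S) ⊇ FOLLOW(B) ⊇ {b}; new: +{b}
  S→A S b: FOLLOW(A) ⊇ FIRST(S) = {a}; new: +{a}
  S→a B: FOLLOW(B) ⊇ FOLLOW(S) ⊇ {$,b}; new: +{$}
  FOLLOW[S]={$,b}  FOLLOW[A]={a}  FOLLOW[B]={$,b}
pass 2: — fixpoint
  FOLLOW[S]={$,b}  FOLLOW[A]={a}  FOLLOW[B]={$,b}

FOLLOW(A) = ["a"]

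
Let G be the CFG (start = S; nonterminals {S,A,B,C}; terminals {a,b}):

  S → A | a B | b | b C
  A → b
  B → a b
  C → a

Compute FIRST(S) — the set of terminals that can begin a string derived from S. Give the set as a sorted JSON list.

Compute FIRST by fixpoint:
[1]
  A via A→b: +{b}
  B via B→a b: +{a}
  C via C→a: +{a}
  S via S→A: +{b}
  S via S→a B: +{a}
  FIRST[S]={a,b}  FIRST[A]={b}  FIRST[B]={a}  FIRST[C]={a}
[2] — fixpoint
  FIRST[S]={a,b}  FIRST[A]={b}  FIRST[B]={a}  FIRST[C]={a}

FIRST(S) = ["a", "b"]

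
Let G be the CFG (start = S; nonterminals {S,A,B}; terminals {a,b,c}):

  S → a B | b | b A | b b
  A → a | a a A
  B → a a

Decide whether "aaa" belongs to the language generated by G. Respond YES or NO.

CNF form of G:
  S -> T0 B | T1 A | T1 T1 | b
  A -> T0 X2 | a
  B -> T0 T0
  T0 -> a
  T1 -> b
  X2 -> T0 A

CYK fill:
  [0..0]={A,T0}  "a"  orig:{A}
  [1..1]={A,T0}  "a"  orig:{A}
  [2..2]={A,T0}  "a"  orig:{A}
  [0..1]={B,X2}  "aa"  orig:{B}
  [1..2]={B,X2}  "aa"  orig:{B}
  [0..2]={A,S}  "aaa"

S ∈ T[0,2] ⇒ YES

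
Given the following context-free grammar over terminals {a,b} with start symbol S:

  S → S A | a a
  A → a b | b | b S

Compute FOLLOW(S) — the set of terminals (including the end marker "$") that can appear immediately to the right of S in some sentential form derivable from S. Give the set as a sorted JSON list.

Compute FIRST by fixpoint:
pass 1:
  A via A→a b: +{a}
  A via A→b: +{b}
  S via S→a a: +{a}
  FIRST[S]={a}  FIRST[A]={a,b}
pass 2: (no change)
  FIRST[S]={a}  FIRST[A]={a,b}

FOLLOW iteration:
seed FOLLOW(S) with $
iter 1:
  S→S A: FOLLOW(S) ⊇ FIRST(A) = {a,b}; new: +{a,b}
  S→S A: FOLLOW(A) ⊇ FOLLOW(S) ⊇ {$,a,b}; new: +{$,a,b}
  FOLLOW[S]={$,a,b}  FOLLOW[A]={$,a,b}
iter 2: (no change)
  FOLLOW[S]={$,a,b}  FOLLOW[A]={$,a,b}

FOLLOW(S) = ["$", "a", "b"]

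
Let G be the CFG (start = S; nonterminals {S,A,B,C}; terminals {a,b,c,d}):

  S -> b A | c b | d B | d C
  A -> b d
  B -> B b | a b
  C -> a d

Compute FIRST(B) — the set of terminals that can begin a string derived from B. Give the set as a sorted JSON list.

FIRST iteration:
round 1:
  A via A→b d: +{b}
  B via B→a b: +{a}
  C via C→a d: +{a}
  S via S→b A: +{b}
  S via S→c b: +{c}
  S via S→d B: +{d}
  FIRST(S)={b,c,d}  FIRST(A)={b}  FIRST(B)={a}  FIRST(C)={a}
round 2: — fixpoint
  FIRST(S)={b,c,d}  FIRST(A)={b}  FIRST(B)={a}  FIRST(C)={a}

FIRST(B) = ["a"]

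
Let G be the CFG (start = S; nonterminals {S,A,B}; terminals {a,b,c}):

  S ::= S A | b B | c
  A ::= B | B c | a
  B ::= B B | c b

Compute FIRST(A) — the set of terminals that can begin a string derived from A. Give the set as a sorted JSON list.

FIRST iteration:
round 1:
  A via A→a: +{a}
  B via B→c b: +{c}
  S via S→b B: +{b}
  S via S→c: +{c}
  S: {b,c}  A: {a}  B: {c}
round 2:
  A via A→B: +{c}
  S: {b,c}  A: {a,c}  B: {c}
round 3: (no change)
  S: {b,c}  A: {a,c}  B: {c}

FIRST(A) = ["a", "c"]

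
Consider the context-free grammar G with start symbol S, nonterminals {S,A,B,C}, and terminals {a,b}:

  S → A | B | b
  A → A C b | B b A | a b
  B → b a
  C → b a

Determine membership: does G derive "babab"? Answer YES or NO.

CNF form of G:
  S -> A X4 | B X5 | T0 T1 | T1 T0 | b
  A -> A X2 | B X3 | T1 T0
  B -> T0 T1
  C -> T0 T1
  T0 -> b
  T1 -> a
  X2 -> C T0
  X3 -> T0 A
  X4 -> C T0
  X5 -> T0 A

Fill CYK table bottom-up:
  T[0,0] 'b' = {S,T0}  orig:{S}
  T[1,1] 'a' = {T1}  orig:{}
  T[2,2] 'b' = {S,T0}  orig:{S}
  T[3,3] 'a' = {T1}  orig:{}
  T[4,4] 'b' = {S,T0}  orig:{S}
  T[0,1] 'ba' = {B,C,S}
  T[1,2] 'ab' = {A,S}
  T[2,3] 'ba' = {B,C,S}
  T[3,4] 'ab' = {A,S}
  T[0,2] 'bab' = {X2,X3,X4,X5}  orig:{}
  T[1,3] 'aba' = ∅
  T[2,4] 'bab' = {X2,X3,X4,X5}  orig:{}
  T[0,3] 'baba' = ∅
  T[1,4] 'abab' = ∅
  T[0,4] 'babab' = {A,S}

S ∈ T[0,4] ⇒ YES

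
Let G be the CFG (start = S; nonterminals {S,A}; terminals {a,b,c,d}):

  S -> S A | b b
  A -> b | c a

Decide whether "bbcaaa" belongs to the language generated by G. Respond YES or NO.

Convert to CNF:
  S -> S A | T2 T2
  A -> T0 T1 | b
  T0 -> c
  T1 -> a
  T2 -> b

Fill CYK table bottom-up:
  cell(0,0) b: {A,T2}  orig:{A}
  cell(1,1) b: {A,T2}  orig:{A}
  cell(2,2) c: {T0}  orig:{}
  cell(3,3) a: {T1}  orig:{}
  cell(4,4) a: {T1}  orig:{}
  cell(5,5) a: {T1}  orig:{}
  cell(0,1) bb: {S}
  cell(1,2) bc: ∅
  cell(2,3) ca: {A}
  cell(3,4) aa: ∅
  cell(4,5) aa: ∅
  cell(0,2) bbc: ∅
  cell(1,3) bca: ∅
  cell(2,4) caa: ∅
  cell(3,5) aaa: ∅
  cell(0,3) bbca: {S}
  cell(1,4) bcaa: ∅
  cell(2,5) caaa: ∅
  cell(0,4) bbcaa: ∅
  cell(1,5) bcaaa: ∅
  cell(0,5) bbcaaa: ∅

S ∉ T[0,5] ⇒ NO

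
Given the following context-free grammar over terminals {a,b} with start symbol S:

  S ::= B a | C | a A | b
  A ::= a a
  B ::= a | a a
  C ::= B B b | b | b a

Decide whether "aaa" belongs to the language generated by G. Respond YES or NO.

CNF form of G:
  S -> B T0 | B X3 | T0 A | T1 T0 | b
  A -> T0 T0
  B -> T0 T0 | a
  C -> B X2 | T1 T0 | b
  T0 -> a
  T1 -> b
  X2 -> B T1
  X3 -> B T1

CYK table (by increasing span):
  cell(0,0) a: {B,T0}  orig:{B}
  cell(1,1) a: {B,T0}  orig:{B}
  cell(2,2) a: {B,T0}  orig:{B}
  cell(0,1) aa: {A,B,S}
  cell(1,2) aa: {A,B,S}
  cell(0,2) aaa: {S}

S ∈ T[0,2] ⇒ YES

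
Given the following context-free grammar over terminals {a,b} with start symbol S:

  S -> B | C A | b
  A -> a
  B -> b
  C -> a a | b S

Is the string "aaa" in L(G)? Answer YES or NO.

CNF form of G:
  S -> C A | b
  A -> a
  B -> b
  C -> T0 T0 | T1 S
  T0 -> a
  T1 -> b

CYK fill:
  [0..0]={A,T0}  "a"  orig:{A}
  [1..1]={A,T0}  "a"  orig:{A}
  [2..2]={A,T0}  "a"  orig:{A}
  [0..1]={C}  "aa"
  [1..2]={C}  "aa"
  [0..2]={S}  "aaa"

S ∈ T[0,2] ⇒ YES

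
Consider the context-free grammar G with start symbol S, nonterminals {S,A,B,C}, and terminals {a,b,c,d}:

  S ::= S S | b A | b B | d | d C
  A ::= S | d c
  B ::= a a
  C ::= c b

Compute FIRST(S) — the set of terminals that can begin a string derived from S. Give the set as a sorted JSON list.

FIRST iteration:
round 1:
  A via A→d c: +{d}
  B via B→a a: +{a}
  C via C→c b: +{c}
  S via S→b A: +{b}
  S via S→d: +{d}
  FIRST(S)={b,d}  FIRST(A)={d}  FIRST(B)={a}  FIRST(C)={c}
round 2:
  A via A→S: +{b}
  FIRST(S)={b,d}  FIRST(A)={b,d}  FIRST(B)={a}  FIRST(C)={c}
round 3: (stable)
  FIRST(S)={b,d}  FIRST(A)={b,d}  FIRST(B)={a}  FIRST(C)={c}

FIRST(S) = ["b", "d"]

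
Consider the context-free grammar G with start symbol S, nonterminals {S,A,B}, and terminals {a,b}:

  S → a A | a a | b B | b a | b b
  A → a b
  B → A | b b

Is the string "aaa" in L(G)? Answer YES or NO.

CNF form of G:
  S -> T0 A | T0 T0 | T1 B | T1 T0 | T1 T1
  A -> T0 T1
  B -> T0 T1 | T1 T1
  T0 -> a
  T1 -> b

Fill CYK table bottom-up:
  [0..0]={T0}  "a"  orig:{}
  [1..1]={T0}  "a"  orig:{}
  [2..2]={T0}  "a"  orig:{}
  [0..1]={S}  "aa"
  [1..2]={S}  "aa"
  [0..2]=∅  "aaa"

S ∉ T[0,2] ⇒ NO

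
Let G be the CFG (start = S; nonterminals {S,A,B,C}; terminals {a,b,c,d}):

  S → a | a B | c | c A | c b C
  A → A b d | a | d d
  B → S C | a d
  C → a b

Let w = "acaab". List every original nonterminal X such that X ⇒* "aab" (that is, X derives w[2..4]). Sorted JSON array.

Convert to CNF:
  S -> T2 B | T3 A | T3 X5 | a | c
  A -> A X4 | T1 T1 | a
  B -> S C | T2 T1
  C -> T2 T0
  T0 -> b
  T1 -> d
  T2 -> a
  T3 -> c
  X4 -> T0 T1
  X5 -> T0 C

Fill CYK table bottom-up (cells [i..j] with 2 ≤ i ≤ j ≤ 4 only):
  cell(2,2) a: {A,S,T2}  orig:{A,S}
  cell(3,3) a: {A,S,T2}  orig:{A,S}
  cell(4,4) b: {T0}  orig:{}
  cell(2,3) aa: ∅
  cell(3,4) ab: {C}
  cell(2,4) aab: {B}

Original NTs in T[2,4] deriving "aab": ["B"]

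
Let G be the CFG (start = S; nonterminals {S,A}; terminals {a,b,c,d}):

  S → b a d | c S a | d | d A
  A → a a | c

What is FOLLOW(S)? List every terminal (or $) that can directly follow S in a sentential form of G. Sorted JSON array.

Compute FIRST by fixpoint:
pass 1:
  A via A→a a: +{a}
  A via A→c: +{c}
  S via S→b a d: +{b}
  S via S→c S a: +{c}
  S via S→d: +{d}
  S: {b,c,d}  A: {a,c}
pass 2: (stable)
  S: {b,c,d}  A: {a,c}

Compute FOLLOW by fixpoint:
initialize: $ ∈ FOLLOW(S)
round 1:
  S→c S a: FOLLOW(S) ⊇ FIRST(a) = {a}; new: +{a}
  S→d A: FOLLOW(A) ⊇ FOLLOW(S) ⊇ {$,a}; new: +{$,a}
  S: {$,a}  A: {$,a}
round 2: (no change)
  S: {$,a}  A: {$,a}

FOLLOW(S) = ["$", "a"]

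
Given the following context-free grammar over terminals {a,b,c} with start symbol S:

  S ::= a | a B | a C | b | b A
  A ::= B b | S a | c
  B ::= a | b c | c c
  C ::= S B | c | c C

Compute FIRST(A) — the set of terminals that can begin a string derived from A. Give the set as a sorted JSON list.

FIRST sets, iterate to fixpoint:
[1]
  A via A→c: +{c}
  B via B→a: +{a}
  B via B→b c: +{b}
  B via B→c c: +{c}
  C via C→c: +{c}
  S via S→a: +{a}
  S via S→b: +{b}
  S: {a,b}  A: {c}  B: {a,b,c}  C: {c}
[2]
  A via A→B b: +{a,b}
  C via C→S B: +{a,b}
  S: {a,b}  A: {a,b,c}  B: {a,b,c}  C: {a,b,c}
[3] — fixpoint
  S: {a,b}  A: {a,b,c}  B: {a,b,c}  C: {a,b,c}

FIRST(A) = ["a", "b", "c"]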